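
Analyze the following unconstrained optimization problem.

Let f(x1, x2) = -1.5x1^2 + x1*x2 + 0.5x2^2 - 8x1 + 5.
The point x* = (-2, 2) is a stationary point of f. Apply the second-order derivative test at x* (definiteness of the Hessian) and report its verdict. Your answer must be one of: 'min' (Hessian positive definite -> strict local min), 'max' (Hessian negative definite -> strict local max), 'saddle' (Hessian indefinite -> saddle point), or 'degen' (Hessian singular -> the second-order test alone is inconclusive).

Compute the Hessian H = grad^2 f:
  H = [[-3, 1], [1, 1]]
Verify stationarity: grad f(x*) = H x* + g = (0, 0).
Eigenvalues of H: -3.2361, 1.2361.
Eigenvalues have mixed signs, so H is indefinite -> x* is a saddle point.

saddle


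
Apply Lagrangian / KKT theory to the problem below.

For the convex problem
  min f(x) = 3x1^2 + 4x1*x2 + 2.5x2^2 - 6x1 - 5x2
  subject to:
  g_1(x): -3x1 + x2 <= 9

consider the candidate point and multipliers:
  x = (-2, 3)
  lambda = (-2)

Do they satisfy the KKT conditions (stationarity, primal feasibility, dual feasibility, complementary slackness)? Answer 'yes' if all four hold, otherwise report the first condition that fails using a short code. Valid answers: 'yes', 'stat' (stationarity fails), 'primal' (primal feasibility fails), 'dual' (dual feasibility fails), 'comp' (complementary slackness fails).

Gradient of f: grad f(x) = Q x + c = (-6, 2)
Constraint values g_i(x) = a_i^T x - b_i:
  g_1((-2, 3)) = 0
Stationarity residual: grad f(x) + sum_i lambda_i a_i = (0, 0)
  -> stationarity OK
Primal feasibility (all g_i <= 0): OK
Dual feasibility (all lambda_i >= 0): FAILS
Complementary slackness (lambda_i * g_i(x) = 0 for all i): OK

Verdict: the first failing condition is dual_feasibility -> dual.

dual


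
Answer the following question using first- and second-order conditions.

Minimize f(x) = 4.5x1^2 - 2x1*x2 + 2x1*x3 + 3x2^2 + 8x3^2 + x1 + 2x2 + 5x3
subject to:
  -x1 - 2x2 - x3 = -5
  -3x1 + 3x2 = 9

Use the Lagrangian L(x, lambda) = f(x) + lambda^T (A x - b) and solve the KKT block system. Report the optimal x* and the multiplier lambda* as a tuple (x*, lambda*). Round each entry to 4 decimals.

Form the Lagrangian:
  L(x, lambda) = (1/2) x^T Q x + c^T x + lambda^T (A x - b)
Stationarity (grad_x L = 0): Q x + c + A^T lambda = 0.
Primal feasibility: A x = b.

This gives the KKT block system:
  [ Q   A^T ] [ x     ]   [-c ]
  [ A    0  ] [ lambda ] = [ b ]

Solving the linear system:
  x*      = (-0.3217, 2.6783, -0.035)
  lambda* = (3.7972, -3.7063)
  f(x*)   = 28.6014

x* = (-0.3217, 2.6783, -0.035), lambda* = (3.7972, -3.7063)


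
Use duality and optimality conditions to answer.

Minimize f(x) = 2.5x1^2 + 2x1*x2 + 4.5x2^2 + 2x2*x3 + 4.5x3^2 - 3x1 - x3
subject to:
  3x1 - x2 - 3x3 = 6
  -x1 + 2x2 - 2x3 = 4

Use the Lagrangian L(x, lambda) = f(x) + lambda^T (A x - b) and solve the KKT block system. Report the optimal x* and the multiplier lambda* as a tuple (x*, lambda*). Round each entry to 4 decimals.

Form the Lagrangian:
  L(x, lambda) = (1/2) x^T Q x + c^T x + lambda^T (A x - b)
Stationarity (grad_x L = 0): Q x + c + A^T lambda = 0.
Primal feasibility: A x = b.

This gives the KKT block system:
  [ Q   A^T ] [ x     ]   [-c ]
  [ A    0  ] [ lambda ] = [ b ]

Solving the linear system:
  x*      = (0.7118, 0.8008, -1.5551)
  lambda* = (-1.9684, -3.7445)
  f(x*)   = 13.1042

x* = (0.7118, 0.8008, -1.5551), lambda* = (-1.9684, -3.7445)


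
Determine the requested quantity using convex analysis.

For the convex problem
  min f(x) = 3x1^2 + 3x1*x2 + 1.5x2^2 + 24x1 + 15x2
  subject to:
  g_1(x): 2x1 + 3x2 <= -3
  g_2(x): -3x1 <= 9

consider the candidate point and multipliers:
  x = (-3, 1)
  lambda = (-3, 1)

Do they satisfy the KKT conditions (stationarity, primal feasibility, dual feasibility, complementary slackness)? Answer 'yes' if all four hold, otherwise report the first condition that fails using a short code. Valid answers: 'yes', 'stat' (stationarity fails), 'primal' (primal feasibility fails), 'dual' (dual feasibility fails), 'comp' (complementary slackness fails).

Gradient of f: grad f(x) = Q x + c = (9, 9)
Constraint values g_i(x) = a_i^T x - b_i:
  g_1((-3, 1)) = 0
  g_2((-3, 1)) = 0
Stationarity residual: grad f(x) + sum_i lambda_i a_i = (0, 0)
  -> stationarity OK
Primal feasibility (all g_i <= 0): OK
Dual feasibility (all lambda_i >= 0): FAILS
Complementary slackness (lambda_i * g_i(x) = 0 for all i): OK

Verdict: the first failing condition is dual_feasibility -> dual.

dual


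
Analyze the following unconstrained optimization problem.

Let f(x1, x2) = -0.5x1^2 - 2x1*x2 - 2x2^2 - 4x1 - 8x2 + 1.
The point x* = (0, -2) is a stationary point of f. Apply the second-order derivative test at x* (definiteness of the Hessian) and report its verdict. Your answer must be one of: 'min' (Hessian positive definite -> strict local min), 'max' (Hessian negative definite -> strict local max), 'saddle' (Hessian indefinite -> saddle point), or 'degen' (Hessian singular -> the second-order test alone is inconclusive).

Compute the Hessian H = grad^2 f:
  H = [[-1, -2], [-2, -4]]
Verify stationarity: grad f(x*) = H x* + g = (0, 0).
Eigenvalues of H: -5, 0.
H has a zero eigenvalue (singular; negative semidefinite but not definite), so H is neither positive definite, negative definite, nor indefinite. The second-order test alone is inconclusive -> degen.
(Indeed, f is constant along the null direction of H through x*, so x* is not a strict local extremum.)

degen


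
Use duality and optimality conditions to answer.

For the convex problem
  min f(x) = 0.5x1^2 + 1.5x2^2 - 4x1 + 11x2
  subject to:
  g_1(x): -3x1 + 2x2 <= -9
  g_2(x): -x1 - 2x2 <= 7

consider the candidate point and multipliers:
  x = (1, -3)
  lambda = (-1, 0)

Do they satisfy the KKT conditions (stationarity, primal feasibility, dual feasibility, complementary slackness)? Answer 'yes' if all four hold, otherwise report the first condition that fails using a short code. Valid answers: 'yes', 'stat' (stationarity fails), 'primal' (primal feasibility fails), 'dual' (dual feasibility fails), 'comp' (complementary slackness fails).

Gradient of f: grad f(x) = Q x + c = (-3, 2)
Constraint values g_i(x) = a_i^T x - b_i:
  g_1((1, -3)) = 0
  g_2((1, -3)) = -2
Stationarity residual: grad f(x) + sum_i lambda_i a_i = (0, 0)
  -> stationarity OK
Primal feasibility (all g_i <= 0): OK
Dual feasibility (all lambda_i >= 0): FAILS
Complementary slackness (lambda_i * g_i(x) = 0 for all i): OK

Verdict: the first failing condition is dual_feasibility -> dual.

dual


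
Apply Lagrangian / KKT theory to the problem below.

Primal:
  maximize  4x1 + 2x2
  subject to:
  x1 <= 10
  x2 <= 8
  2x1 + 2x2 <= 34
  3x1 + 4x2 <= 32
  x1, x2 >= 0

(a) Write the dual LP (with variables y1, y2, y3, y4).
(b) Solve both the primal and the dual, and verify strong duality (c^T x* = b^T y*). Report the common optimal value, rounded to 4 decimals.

The standard primal-dual pair for 'max c^T x s.t. A x <= b, x >= 0' is:
  Dual:  min b^T y  s.t.  A^T y >= c,  y >= 0.

So the dual LP is:
  minimize  10y1 + 8y2 + 34y3 + 32y4
  subject to:
    y1 + 2y3 + 3y4 >= 4
    y2 + 2y3 + 4y4 >= 2
    y1, y2, y3, y4 >= 0

Solving the primal: x* = (10, 0.5).
  primal value c^T x* = 41.
Solving the dual: y* = (2.5, 0, 0, 0.5).
  dual value b^T y* = 41.
Strong duality: c^T x* = b^T y*. Confirmed.

41


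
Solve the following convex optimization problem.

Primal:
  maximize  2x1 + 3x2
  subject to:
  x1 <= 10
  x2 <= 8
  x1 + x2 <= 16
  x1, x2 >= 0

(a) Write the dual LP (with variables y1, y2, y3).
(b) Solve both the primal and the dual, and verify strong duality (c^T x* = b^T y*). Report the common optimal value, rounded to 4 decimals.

The standard primal-dual pair for 'max c^T x s.t. A x <= b, x >= 0' is:
  Dual:  min b^T y  s.t.  A^T y >= c,  y >= 0.

So the dual LP is:
  minimize  10y1 + 8y2 + 16y3
  subject to:
    y1 + y3 >= 2
    y2 + y3 >= 3
    y1, y2, y3 >= 0

Solving the primal: x* = (8, 8).
  primal value c^T x* = 40.
Solving the dual: y* = (0, 1, 2).
  dual value b^T y* = 40.
Strong duality: c^T x* = b^T y*. Confirmed.

40


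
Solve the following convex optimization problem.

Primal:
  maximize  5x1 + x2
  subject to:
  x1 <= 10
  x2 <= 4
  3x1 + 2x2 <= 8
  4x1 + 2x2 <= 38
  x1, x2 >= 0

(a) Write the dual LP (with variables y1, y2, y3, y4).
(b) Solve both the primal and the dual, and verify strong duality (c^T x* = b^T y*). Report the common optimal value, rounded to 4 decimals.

The standard primal-dual pair for 'max c^T x s.t. A x <= b, x >= 0' is:
  Dual:  min b^T y  s.t.  A^T y >= c,  y >= 0.

So the dual LP is:
  minimize  10y1 + 4y2 + 8y3 + 38y4
  subject to:
    y1 + 3y3 + 4y4 >= 5
    y2 + 2y3 + 2y4 >= 1
    y1, y2, y3, y4 >= 0

Solving the primal: x* = (2.6667, 0).
  primal value c^T x* = 13.3333.
Solving the dual: y* = (0, 0, 1.6667, 0).
  dual value b^T y* = 13.3333.
Strong duality: c^T x* = b^T y*. Confirmed.

13.3333


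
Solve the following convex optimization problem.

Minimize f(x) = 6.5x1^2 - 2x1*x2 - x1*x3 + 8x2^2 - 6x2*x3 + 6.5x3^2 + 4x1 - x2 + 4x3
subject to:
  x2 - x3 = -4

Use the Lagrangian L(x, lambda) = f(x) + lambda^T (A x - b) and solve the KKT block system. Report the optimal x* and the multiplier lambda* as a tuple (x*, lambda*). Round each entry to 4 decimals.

Form the Lagrangian:
  L(x, lambda) = (1/2) x^T Q x + c^T x + lambda^T (A x - b)
Stationarity (grad_x L = 0): Q x + c + A^T lambda = 0.
Primal feasibility: A x = b.

This gives the KKT block system:
  [ Q   A^T ] [ x     ]   [-c ]
  [ A    0  ] [ lambda ] = [ b ]

Solving the linear system:
  x*      = (-0.4387, -1.9009, 2.0991)
  lambda* = (43.1321)
  f(x*)   = 90.5354

x* = (-0.4387, -1.9009, 2.0991), lambda* = (43.1321)


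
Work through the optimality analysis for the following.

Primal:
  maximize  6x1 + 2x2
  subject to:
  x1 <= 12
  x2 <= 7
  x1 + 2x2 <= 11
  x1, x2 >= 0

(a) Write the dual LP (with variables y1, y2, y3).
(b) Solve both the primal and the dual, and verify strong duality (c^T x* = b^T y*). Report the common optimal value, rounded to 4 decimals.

The standard primal-dual pair for 'max c^T x s.t. A x <= b, x >= 0' is:
  Dual:  min b^T y  s.t.  A^T y >= c,  y >= 0.

So the dual LP is:
  minimize  12y1 + 7y2 + 11y3
  subject to:
    y1 + y3 >= 6
    y2 + 2y3 >= 2
    y1, y2, y3 >= 0

Solving the primal: x* = (11, 0).
  primal value c^T x* = 66.
Solving the dual: y* = (0, 0, 6).
  dual value b^T y* = 66.
Strong duality: c^T x* = b^T y*. Confirmed.

66


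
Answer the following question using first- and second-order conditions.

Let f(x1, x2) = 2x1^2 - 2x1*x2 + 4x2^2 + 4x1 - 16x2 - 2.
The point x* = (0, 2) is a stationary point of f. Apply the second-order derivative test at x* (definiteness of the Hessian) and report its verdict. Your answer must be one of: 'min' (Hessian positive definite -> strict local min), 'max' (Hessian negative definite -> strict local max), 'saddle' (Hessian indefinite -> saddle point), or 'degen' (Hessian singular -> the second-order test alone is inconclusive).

Compute the Hessian H = grad^2 f:
  H = [[4, -2], [-2, 8]]
Verify stationarity: grad f(x*) = H x* + g = (0, 0).
Eigenvalues of H: 3.1716, 8.8284.
Both eigenvalues > 0, so H is positive definite -> x* is a strict local min.

min


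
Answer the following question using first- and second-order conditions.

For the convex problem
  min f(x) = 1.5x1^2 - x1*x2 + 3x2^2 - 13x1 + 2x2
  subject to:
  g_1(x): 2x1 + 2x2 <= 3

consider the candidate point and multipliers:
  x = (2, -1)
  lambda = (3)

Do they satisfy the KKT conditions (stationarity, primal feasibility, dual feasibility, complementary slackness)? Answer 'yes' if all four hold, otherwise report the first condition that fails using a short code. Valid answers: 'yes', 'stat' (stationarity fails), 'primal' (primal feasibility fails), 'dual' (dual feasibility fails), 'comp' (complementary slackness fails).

Gradient of f: grad f(x) = Q x + c = (-6, -6)
Constraint values g_i(x) = a_i^T x - b_i:
  g_1((2, -1)) = -1
Stationarity residual: grad f(x) + sum_i lambda_i a_i = (0, 0)
  -> stationarity OK
Primal feasibility (all g_i <= 0): OK
Dual feasibility (all lambda_i >= 0): OK
Complementary slackness (lambda_i * g_i(x) = 0 for all i): FAILS

Verdict: the first failing condition is complementary_slackness -> comp.

comp


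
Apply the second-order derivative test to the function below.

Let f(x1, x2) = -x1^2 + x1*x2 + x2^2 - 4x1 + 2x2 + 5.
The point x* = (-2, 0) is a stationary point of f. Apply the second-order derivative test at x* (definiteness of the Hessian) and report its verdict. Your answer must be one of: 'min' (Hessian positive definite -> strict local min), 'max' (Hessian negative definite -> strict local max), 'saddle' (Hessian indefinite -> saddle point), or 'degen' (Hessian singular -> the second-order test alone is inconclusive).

Compute the Hessian H = grad^2 f:
  H = [[-2, 1], [1, 2]]
Verify stationarity: grad f(x*) = H x* + g = (0, 0).
Eigenvalues of H: -2.2361, 2.2361.
Eigenvalues have mixed signs, so H is indefinite -> x* is a saddle point.

saddle


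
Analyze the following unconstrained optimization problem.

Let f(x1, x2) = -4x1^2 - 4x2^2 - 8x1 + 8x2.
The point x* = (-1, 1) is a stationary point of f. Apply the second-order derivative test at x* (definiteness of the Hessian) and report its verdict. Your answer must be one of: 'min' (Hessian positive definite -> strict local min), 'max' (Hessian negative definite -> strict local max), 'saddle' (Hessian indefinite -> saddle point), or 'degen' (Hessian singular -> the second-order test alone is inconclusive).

Compute the Hessian H = grad^2 f:
  H = [[-8, 0], [0, -8]]
Verify stationarity: grad f(x*) = H x* + g = (0, 0).
Eigenvalues of H: -8, -8.
Both eigenvalues < 0, so H is negative definite -> x* is a strict local max.

max


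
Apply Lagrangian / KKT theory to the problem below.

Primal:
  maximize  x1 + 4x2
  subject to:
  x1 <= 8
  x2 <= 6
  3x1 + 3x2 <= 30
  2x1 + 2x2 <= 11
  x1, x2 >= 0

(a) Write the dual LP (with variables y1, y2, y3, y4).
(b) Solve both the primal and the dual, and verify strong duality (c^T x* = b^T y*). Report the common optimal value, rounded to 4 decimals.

The standard primal-dual pair for 'max c^T x s.t. A x <= b, x >= 0' is:
  Dual:  min b^T y  s.t.  A^T y >= c,  y >= 0.

So the dual LP is:
  minimize  8y1 + 6y2 + 30y3 + 11y4
  subject to:
    y1 + 3y3 + 2y4 >= 1
    y2 + 3y3 + 2y4 >= 4
    y1, y2, y3, y4 >= 0

Solving the primal: x* = (0, 5.5).
  primal value c^T x* = 22.
Solving the dual: y* = (0, 0, 0, 2).
  dual value b^T y* = 22.
Strong duality: c^T x* = b^T y*. Confirmed.

22


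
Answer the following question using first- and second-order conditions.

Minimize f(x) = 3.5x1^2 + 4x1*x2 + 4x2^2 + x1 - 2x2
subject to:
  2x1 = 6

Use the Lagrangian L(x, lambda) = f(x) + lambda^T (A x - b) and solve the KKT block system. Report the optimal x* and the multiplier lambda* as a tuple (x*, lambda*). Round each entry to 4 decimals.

Form the Lagrangian:
  L(x, lambda) = (1/2) x^T Q x + c^T x + lambda^T (A x - b)
Stationarity (grad_x L = 0): Q x + c + A^T lambda = 0.
Primal feasibility: A x = b.

This gives the KKT block system:
  [ Q   A^T ] [ x     ]   [-c ]
  [ A    0  ] [ lambda ] = [ b ]

Solving the linear system:
  x*      = (3, -1.25)
  lambda* = (-8.5)
  f(x*)   = 28.25

x* = (3, -1.25), lambda* = (-8.5)


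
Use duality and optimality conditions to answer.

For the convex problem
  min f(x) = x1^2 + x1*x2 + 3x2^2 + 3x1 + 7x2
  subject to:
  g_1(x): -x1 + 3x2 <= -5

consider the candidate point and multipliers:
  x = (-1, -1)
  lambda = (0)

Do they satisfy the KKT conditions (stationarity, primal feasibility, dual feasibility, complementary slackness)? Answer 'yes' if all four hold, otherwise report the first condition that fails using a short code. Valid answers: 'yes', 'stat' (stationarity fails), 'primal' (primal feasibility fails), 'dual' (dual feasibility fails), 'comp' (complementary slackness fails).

Gradient of f: grad f(x) = Q x + c = (0, 0)
Constraint values g_i(x) = a_i^T x - b_i:
  g_1((-1, -1)) = 3
Stationarity residual: grad f(x) + sum_i lambda_i a_i = (0, 0)
  -> stationarity OK
Primal feasibility (all g_i <= 0): FAILS
Dual feasibility (all lambda_i >= 0): OK
Complementary slackness (lambda_i * g_i(x) = 0 for all i): OK

Verdict: the first failing condition is primal_feasibility -> primal.

primal


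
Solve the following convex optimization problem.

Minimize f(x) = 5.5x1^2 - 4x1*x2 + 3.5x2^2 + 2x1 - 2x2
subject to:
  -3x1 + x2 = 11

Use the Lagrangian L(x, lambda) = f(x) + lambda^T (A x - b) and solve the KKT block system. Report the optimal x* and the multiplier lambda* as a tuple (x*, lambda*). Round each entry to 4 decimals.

Form the Lagrangian:
  L(x, lambda) = (1/2) x^T Q x + c^T x + lambda^T (A x - b)
Stationarity (grad_x L = 0): Q x + c + A^T lambda = 0.
Primal feasibility: A x = b.

This gives the KKT block system:
  [ Q   A^T ] [ x     ]   [-c ]
  [ A    0  ] [ lambda ] = [ b ]

Solving the linear system:
  x*      = (-3.66, 0.02)
  lambda* = (-12.78)
  f(x*)   = 66.61

x* = (-3.66, 0.02), lambda* = (-12.78)


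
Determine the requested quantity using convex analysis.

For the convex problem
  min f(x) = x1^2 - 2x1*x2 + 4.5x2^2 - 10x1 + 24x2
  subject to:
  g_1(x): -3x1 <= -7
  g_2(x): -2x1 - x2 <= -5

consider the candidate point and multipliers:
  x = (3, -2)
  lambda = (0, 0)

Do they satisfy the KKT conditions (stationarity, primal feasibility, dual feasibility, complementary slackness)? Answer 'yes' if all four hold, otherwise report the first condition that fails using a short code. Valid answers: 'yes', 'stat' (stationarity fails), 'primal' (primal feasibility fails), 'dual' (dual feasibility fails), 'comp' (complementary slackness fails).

Gradient of f: grad f(x) = Q x + c = (0, 0)
Constraint values g_i(x) = a_i^T x - b_i:
  g_1((3, -2)) = -2
  g_2((3, -2)) = 1
Stationarity residual: grad f(x) + sum_i lambda_i a_i = (0, 0)
  -> stationarity OK
Primal feasibility (all g_i <= 0): FAILS
Dual feasibility (all lambda_i >= 0): OK
Complementary slackness (lambda_i * g_i(x) = 0 for all i): OK

Verdict: the first failing condition is primal_feasibility -> primal.

primal


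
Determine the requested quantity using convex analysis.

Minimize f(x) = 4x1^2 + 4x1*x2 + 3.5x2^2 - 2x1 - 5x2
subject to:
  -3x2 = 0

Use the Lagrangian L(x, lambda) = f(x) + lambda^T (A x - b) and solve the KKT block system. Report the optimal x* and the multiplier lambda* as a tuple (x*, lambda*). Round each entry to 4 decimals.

Form the Lagrangian:
  L(x, lambda) = (1/2) x^T Q x + c^T x + lambda^T (A x - b)
Stationarity (grad_x L = 0): Q x + c + A^T lambda = 0.
Primal feasibility: A x = b.

This gives the KKT block system:
  [ Q   A^T ] [ x     ]   [-c ]
  [ A    0  ] [ lambda ] = [ b ]

Solving the linear system:
  x*      = (0.25, 0)
  lambda* = (-1.3333)
  f(x*)   = -0.25

x* = (0.25, 0), lambda* = (-1.3333)


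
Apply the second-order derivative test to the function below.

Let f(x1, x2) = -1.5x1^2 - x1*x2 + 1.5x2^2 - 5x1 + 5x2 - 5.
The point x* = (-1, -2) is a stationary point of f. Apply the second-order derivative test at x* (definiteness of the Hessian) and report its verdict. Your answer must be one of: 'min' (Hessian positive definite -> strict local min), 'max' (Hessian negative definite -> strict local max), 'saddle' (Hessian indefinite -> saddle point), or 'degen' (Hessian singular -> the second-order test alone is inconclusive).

Compute the Hessian H = grad^2 f:
  H = [[-3, -1], [-1, 3]]
Verify stationarity: grad f(x*) = H x* + g = (0, 0).
Eigenvalues of H: -3.1623, 3.1623.
Eigenvalues have mixed signs, so H is indefinite -> x* is a saddle point.

saddle


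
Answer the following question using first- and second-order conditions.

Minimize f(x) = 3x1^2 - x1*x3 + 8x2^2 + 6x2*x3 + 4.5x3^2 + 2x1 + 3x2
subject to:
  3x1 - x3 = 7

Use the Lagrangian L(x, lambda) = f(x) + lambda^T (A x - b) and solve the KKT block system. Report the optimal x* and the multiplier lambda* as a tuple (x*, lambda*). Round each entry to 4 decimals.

Form the Lagrangian:
  L(x, lambda) = (1/2) x^T Q x + c^T x + lambda^T (A x - b)
Stationarity (grad_x L = 0): Q x + c + A^T lambda = 0.
Primal feasibility: A x = b.

This gives the KKT block system:
  [ Q   A^T ] [ x     ]   [-c ]
  [ A    0  ] [ lambda ] = [ b ]

Solving the linear system:
  x*      = (2.2407, -0.0833, -0.2778)
  lambda* = (-5.2407)
  f(x*)   = 20.4583

x* = (2.2407, -0.0833, -0.2778), lambda* = (-5.2407)


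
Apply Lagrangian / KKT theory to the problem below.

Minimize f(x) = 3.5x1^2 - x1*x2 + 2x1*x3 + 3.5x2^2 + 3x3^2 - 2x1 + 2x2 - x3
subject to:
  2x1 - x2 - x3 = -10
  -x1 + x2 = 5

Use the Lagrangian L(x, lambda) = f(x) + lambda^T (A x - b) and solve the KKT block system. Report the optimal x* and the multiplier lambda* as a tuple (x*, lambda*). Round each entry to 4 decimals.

Form the Lagrangian:
  L(x, lambda) = (1/2) x^T Q x + c^T x + lambda^T (A x - b)
Stationarity (grad_x L = 0): Q x + c + A^T lambda = 0.
Primal feasibility: A x = b.

This gives the KKT block system:
  [ Q   A^T ] [ x     ]   [-c ]
  [ A    0  ] [ lambda ] = [ b ]

Solving the linear system:
  x*      = (-3.1364, 1.8636, 1.8636)
  lambda* = (3.9091, -14.2727)
  f(x*)   = 59.2955

x* = (-3.1364, 1.8636, 1.8636), lambda* = (3.9091, -14.2727)


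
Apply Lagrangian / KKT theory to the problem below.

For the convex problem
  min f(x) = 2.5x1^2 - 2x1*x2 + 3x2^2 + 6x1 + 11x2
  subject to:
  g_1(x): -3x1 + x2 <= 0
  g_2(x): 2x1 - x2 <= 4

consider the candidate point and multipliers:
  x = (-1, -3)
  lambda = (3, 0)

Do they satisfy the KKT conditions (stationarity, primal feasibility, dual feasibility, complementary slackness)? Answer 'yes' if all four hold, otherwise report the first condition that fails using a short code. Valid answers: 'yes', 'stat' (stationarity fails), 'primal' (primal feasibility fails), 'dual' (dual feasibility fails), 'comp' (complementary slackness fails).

Gradient of f: grad f(x) = Q x + c = (7, -5)
Constraint values g_i(x) = a_i^T x - b_i:
  g_1((-1, -3)) = 0
  g_2((-1, -3)) = -3
Stationarity residual: grad f(x) + sum_i lambda_i a_i = (-2, -2)
  -> stationarity FAILS
Primal feasibility (all g_i <= 0): OK
Dual feasibility (all lambda_i >= 0): OK
Complementary slackness (lambda_i * g_i(x) = 0 for all i): OK

Verdict: the first failing condition is stationarity -> stat.

stat


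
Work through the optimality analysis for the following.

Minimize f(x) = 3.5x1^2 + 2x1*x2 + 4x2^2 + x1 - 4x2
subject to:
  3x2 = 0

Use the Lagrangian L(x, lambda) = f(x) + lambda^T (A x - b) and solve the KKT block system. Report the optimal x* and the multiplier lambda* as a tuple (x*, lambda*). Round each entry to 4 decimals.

Form the Lagrangian:
  L(x, lambda) = (1/2) x^T Q x + c^T x + lambda^T (A x - b)
Stationarity (grad_x L = 0): Q x + c + A^T lambda = 0.
Primal feasibility: A x = b.

This gives the KKT block system:
  [ Q   A^T ] [ x     ]   [-c ]
  [ A    0  ] [ lambda ] = [ b ]

Solving the linear system:
  x*      = (-0.1429, 0)
  lambda* = (1.4286)
  f(x*)   = -0.0714

x* = (-0.1429, 0), lambda* = (1.4286)


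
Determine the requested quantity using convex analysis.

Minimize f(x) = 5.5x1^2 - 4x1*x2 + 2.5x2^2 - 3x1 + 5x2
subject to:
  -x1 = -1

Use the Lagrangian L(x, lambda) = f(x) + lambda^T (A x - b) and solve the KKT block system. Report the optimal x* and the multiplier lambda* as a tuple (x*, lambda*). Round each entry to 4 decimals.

Form the Lagrangian:
  L(x, lambda) = (1/2) x^T Q x + c^T x + lambda^T (A x - b)
Stationarity (grad_x L = 0): Q x + c + A^T lambda = 0.
Primal feasibility: A x = b.

This gives the KKT block system:
  [ Q   A^T ] [ x     ]   [-c ]
  [ A    0  ] [ lambda ] = [ b ]

Solving the linear system:
  x*      = (1, -0.2)
  lambda* = (8.8)
  f(x*)   = 2.4

x* = (1, -0.2), lambda* = (8.8)


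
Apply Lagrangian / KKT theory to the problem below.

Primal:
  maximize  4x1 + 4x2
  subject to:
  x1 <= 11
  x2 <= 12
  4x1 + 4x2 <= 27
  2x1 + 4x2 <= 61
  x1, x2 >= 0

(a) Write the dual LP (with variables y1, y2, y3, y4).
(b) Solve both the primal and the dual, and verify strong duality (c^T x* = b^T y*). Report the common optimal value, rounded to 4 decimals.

The standard primal-dual pair for 'max c^T x s.t. A x <= b, x >= 0' is:
  Dual:  min b^T y  s.t.  A^T y >= c,  y >= 0.

So the dual LP is:
  minimize  11y1 + 12y2 + 27y3 + 61y4
  subject to:
    y1 + 4y3 + 2y4 >= 4
    y2 + 4y3 + 4y4 >= 4
    y1, y2, y3, y4 >= 0

Solving the primal: x* = (6.75, 0).
  primal value c^T x* = 27.
Solving the dual: y* = (0, 0, 1, 0).
  dual value b^T y* = 27.
Strong duality: c^T x* = b^T y*. Confirmed.

27


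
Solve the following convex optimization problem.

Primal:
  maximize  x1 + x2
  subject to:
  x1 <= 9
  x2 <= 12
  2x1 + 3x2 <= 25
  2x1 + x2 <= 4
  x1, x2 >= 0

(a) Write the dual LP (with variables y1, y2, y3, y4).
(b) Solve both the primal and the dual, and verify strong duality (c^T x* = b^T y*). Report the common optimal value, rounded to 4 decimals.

The standard primal-dual pair for 'max c^T x s.t. A x <= b, x >= 0' is:
  Dual:  min b^T y  s.t.  A^T y >= c,  y >= 0.

So the dual LP is:
  minimize  9y1 + 12y2 + 25y3 + 4y4
  subject to:
    y1 + 2y3 + 2y4 >= 1
    y2 + 3y3 + y4 >= 1
    y1, y2, y3, y4 >= 0

Solving the primal: x* = (0, 4).
  primal value c^T x* = 4.
Solving the dual: y* = (0, 0, 0, 1).
  dual value b^T y* = 4.
Strong duality: c^T x* = b^T y*. Confirmed.

4


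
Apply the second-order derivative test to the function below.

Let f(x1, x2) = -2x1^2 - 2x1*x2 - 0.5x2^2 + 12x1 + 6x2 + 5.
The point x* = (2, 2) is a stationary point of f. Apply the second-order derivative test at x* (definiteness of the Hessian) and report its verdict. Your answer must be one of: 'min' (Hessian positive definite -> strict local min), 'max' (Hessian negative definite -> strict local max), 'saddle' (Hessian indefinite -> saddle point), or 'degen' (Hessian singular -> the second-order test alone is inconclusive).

Compute the Hessian H = grad^2 f:
  H = [[-4, -2], [-2, -1]]
Verify stationarity: grad f(x*) = H x* + g = (0, 0).
Eigenvalues of H: -5, 0.
H has a zero eigenvalue (singular; negative semidefinite but not definite), so H is neither positive definite, negative definite, nor indefinite. The second-order test alone is inconclusive -> degen.
(Indeed, f is constant along the null direction of H through x*, so x* is not a strict local extremum.)

degen


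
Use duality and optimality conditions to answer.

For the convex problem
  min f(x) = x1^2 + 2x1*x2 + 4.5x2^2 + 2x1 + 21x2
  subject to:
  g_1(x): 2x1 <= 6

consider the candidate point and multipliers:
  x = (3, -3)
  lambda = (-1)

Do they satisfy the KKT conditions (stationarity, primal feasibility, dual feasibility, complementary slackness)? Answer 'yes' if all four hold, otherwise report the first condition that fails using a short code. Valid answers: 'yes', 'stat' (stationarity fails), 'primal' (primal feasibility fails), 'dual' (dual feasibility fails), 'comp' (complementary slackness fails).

Gradient of f: grad f(x) = Q x + c = (2, 0)
Constraint values g_i(x) = a_i^T x - b_i:
  g_1((3, -3)) = 0
Stationarity residual: grad f(x) + sum_i lambda_i a_i = (0, 0)
  -> stationarity OK
Primal feasibility (all g_i <= 0): OK
Dual feasibility (all lambda_i >= 0): FAILS
Complementary slackness (lambda_i * g_i(x) = 0 for all i): OK

Verdict: the first failing condition is dual_feasibility -> dual.

dual


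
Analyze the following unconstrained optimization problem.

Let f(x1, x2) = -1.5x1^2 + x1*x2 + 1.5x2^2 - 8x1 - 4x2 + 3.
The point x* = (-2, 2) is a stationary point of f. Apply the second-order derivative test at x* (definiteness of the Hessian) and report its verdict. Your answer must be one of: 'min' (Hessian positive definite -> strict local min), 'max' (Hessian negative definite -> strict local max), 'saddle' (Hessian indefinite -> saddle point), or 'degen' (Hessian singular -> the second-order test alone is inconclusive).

Compute the Hessian H = grad^2 f:
  H = [[-3, 1], [1, 3]]
Verify stationarity: grad f(x*) = H x* + g = (0, 0).
Eigenvalues of H: -3.1623, 3.1623.
Eigenvalues have mixed signs, so H is indefinite -> x* is a saddle point.

saddle


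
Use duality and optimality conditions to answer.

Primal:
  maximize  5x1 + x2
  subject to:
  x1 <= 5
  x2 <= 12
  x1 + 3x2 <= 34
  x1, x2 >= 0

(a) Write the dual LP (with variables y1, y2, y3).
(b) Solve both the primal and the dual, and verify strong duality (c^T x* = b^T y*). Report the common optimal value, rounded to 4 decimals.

The standard primal-dual pair for 'max c^T x s.t. A x <= b, x >= 0' is:
  Dual:  min b^T y  s.t.  A^T y >= c,  y >= 0.

So the dual LP is:
  minimize  5y1 + 12y2 + 34y3
  subject to:
    y1 + y3 >= 5
    y2 + 3y3 >= 1
    y1, y2, y3 >= 0

Solving the primal: x* = (5, 9.6667).
  primal value c^T x* = 34.6667.
Solving the dual: y* = (4.6667, 0, 0.3333).
  dual value b^T y* = 34.6667.
Strong duality: c^T x* = b^T y*. Confirmed.

34.6667


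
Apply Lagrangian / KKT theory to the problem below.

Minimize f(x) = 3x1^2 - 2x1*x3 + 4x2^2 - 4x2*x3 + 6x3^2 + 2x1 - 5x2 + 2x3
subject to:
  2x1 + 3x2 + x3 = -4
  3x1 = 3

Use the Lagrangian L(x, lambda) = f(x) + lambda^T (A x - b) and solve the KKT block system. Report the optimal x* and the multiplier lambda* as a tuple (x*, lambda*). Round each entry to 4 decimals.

Form the Lagrangian:
  L(x, lambda) = (1/2) x^T Q x + c^T x + lambda^T (A x - b)
Stationarity (grad_x L = 0): Q x + c + A^T lambda = 0.
Primal feasibility: A x = b.

This gives the KKT block system:
  [ Q   A^T ] [ x     ]   [-c ]
  [ A    0  ] [ lambda ] = [ b ]

Solving the linear system:
  x*      = (1, -1.6786, -0.9643)
  lambda* = (4.8571, -6.5476)
  f(x*)   = 23.7679

x* = (1, -1.6786, -0.9643), lambda* = (4.8571, -6.5476)


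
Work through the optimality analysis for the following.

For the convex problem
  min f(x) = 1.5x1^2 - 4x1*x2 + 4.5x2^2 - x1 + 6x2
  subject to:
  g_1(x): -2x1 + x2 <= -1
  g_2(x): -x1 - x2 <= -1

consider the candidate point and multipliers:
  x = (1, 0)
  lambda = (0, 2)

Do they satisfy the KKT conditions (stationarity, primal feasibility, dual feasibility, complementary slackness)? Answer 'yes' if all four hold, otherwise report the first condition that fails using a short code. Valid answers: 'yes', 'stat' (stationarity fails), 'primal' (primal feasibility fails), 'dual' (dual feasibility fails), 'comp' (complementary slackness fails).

Gradient of f: grad f(x) = Q x + c = (2, 2)
Constraint values g_i(x) = a_i^T x - b_i:
  g_1((1, 0)) = -1
  g_2((1, 0)) = 0
Stationarity residual: grad f(x) + sum_i lambda_i a_i = (0, 0)
  -> stationarity OK
Primal feasibility (all g_i <= 0): OK
Dual feasibility (all lambda_i >= 0): OK
Complementary slackness (lambda_i * g_i(x) = 0 for all i): OK

Verdict: yes, KKT holds.

yes


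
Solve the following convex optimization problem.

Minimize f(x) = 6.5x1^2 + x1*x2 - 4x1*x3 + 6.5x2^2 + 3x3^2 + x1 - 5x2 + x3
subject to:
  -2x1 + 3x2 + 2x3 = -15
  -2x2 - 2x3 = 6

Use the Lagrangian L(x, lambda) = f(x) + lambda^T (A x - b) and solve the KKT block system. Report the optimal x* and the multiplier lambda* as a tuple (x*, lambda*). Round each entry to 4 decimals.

Form the Lagrangian:
  L(x, lambda) = (1/2) x^T Q x + c^T x + lambda^T (A x - b)
Stationarity (grad_x L = 0): Q x + c + A^T lambda = 0.
Primal feasibility: A x = b.

This gives the KKT block system:
  [ Q   A^T ] [ x     ]   [-c ]
  [ A    0  ] [ lambda ] = [ b ]

Solving the linear system:
  x*      = (3.211, -2.578, -0.422)
  lambda* = (20.9266, 13.7385)
  f(x*)   = 123.5734

x* = (3.211, -2.578, -0.422), lambda* = (20.9266, 13.7385)


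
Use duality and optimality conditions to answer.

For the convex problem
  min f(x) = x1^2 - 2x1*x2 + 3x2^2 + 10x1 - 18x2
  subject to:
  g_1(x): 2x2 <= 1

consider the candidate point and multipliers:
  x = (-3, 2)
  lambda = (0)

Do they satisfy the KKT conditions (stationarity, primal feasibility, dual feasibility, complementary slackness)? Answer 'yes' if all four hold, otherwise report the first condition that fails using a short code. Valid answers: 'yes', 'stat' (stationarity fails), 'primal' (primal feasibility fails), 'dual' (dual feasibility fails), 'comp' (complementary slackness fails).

Gradient of f: grad f(x) = Q x + c = (0, 0)
Constraint values g_i(x) = a_i^T x - b_i:
  g_1((-3, 2)) = 3
Stationarity residual: grad f(x) + sum_i lambda_i a_i = (0, 0)
  -> stationarity OK
Primal feasibility (all g_i <= 0): FAILS
Dual feasibility (all lambda_i >= 0): OK
Complementary slackness (lambda_i * g_i(x) = 0 for all i): OK

Verdict: the first failing condition is primal_feasibility -> primal.

primal


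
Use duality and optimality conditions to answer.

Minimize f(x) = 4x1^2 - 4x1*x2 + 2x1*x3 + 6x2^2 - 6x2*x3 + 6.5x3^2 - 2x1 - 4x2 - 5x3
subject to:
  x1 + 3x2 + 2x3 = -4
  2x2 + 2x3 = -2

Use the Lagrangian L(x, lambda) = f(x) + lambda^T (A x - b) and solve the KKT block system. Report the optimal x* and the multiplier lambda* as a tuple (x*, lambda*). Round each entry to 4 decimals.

Form the Lagrangian:
  L(x, lambda) = (1/2) x^T Q x + c^T x + lambda^T (A x - b)
Stationarity (grad_x L = 0): Q x + c + A^T lambda = 0.
Primal feasibility: A x = b.

This gives the KKT block system:
  [ Q   A^T ] [ x     ]   [-c ]
  [ A    0  ] [ lambda ] = [ b ]

Solving the linear system:
  x*      = (-1.0877, -0.9123, -0.0877)
  lambda* = (7.2281, -5.807)
  f(x*)   = 11.7807

x* = (-1.0877, -0.9123, -0.0877), lambda* = (7.2281, -5.807)


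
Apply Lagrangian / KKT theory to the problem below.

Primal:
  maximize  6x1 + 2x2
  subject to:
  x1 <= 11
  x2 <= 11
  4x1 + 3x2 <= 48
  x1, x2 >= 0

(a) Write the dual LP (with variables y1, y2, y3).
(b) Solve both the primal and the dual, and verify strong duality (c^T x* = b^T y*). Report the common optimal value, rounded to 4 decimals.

The standard primal-dual pair for 'max c^T x s.t. A x <= b, x >= 0' is:
  Dual:  min b^T y  s.t.  A^T y >= c,  y >= 0.

So the dual LP is:
  minimize  11y1 + 11y2 + 48y3
  subject to:
    y1 + 4y3 >= 6
    y2 + 3y3 >= 2
    y1, y2, y3 >= 0

Solving the primal: x* = (11, 1.3333).
  primal value c^T x* = 68.6667.
Solving the dual: y* = (3.3333, 0, 0.6667).
  dual value b^T y* = 68.6667.
Strong duality: c^T x* = b^T y*. Confirmed.

68.6667


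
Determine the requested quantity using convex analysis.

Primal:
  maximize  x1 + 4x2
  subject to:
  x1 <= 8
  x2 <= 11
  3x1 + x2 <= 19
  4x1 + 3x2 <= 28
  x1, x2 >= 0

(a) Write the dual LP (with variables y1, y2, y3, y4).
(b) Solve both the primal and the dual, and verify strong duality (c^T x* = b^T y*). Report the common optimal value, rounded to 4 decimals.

The standard primal-dual pair for 'max c^T x s.t. A x <= b, x >= 0' is:
  Dual:  min b^T y  s.t.  A^T y >= c,  y >= 0.

So the dual LP is:
  minimize  8y1 + 11y2 + 19y3 + 28y4
  subject to:
    y1 + 3y3 + 4y4 >= 1
    y2 + y3 + 3y4 >= 4
    y1, y2, y3, y4 >= 0

Solving the primal: x* = (0, 9.3333).
  primal value c^T x* = 37.3333.
Solving the dual: y* = (0, 0, 0, 1.3333).
  dual value b^T y* = 37.3333.
Strong duality: c^T x* = b^T y*. Confirmed.

37.3333


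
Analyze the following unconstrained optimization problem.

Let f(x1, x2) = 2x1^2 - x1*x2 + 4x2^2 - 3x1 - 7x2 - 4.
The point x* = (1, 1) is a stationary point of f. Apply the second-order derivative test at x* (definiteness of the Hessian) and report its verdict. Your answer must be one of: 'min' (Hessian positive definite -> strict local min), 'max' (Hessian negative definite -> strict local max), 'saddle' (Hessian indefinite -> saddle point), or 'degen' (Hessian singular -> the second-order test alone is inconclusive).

Compute the Hessian H = grad^2 f:
  H = [[4, -1], [-1, 8]]
Verify stationarity: grad f(x*) = H x* + g = (0, 0).
Eigenvalues of H: 3.7639, 8.2361.
Both eigenvalues > 0, so H is positive definite -> x* is a strict local min.

min


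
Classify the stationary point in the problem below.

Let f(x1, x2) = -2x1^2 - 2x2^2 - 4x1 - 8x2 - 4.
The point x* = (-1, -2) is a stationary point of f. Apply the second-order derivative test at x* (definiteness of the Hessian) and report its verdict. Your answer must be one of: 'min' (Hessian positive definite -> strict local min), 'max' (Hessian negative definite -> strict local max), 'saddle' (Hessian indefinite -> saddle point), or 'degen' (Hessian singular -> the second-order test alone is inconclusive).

Compute the Hessian H = grad^2 f:
  H = [[-4, 0], [0, -4]]
Verify stationarity: grad f(x*) = H x* + g = (0, 0).
Eigenvalues of H: -4, -4.
Both eigenvalues < 0, so H is negative definite -> x* is a strict local max.

max


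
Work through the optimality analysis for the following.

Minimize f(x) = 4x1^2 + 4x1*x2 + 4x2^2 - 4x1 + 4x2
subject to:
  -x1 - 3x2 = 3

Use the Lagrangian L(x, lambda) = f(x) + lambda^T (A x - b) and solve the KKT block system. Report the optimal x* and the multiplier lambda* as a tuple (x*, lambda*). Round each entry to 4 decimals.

Form the Lagrangian:
  L(x, lambda) = (1/2) x^T Q x + c^T x + lambda^T (A x - b)
Stationarity (grad_x L = 0): Q x + c + A^T lambda = 0.
Primal feasibility: A x = b.

This gives the KKT block system:
  [ Q   A^T ] [ x     ]   [-c ]
  [ A    0  ] [ lambda ] = [ b ]

Solving the linear system:
  x*      = (1.0714, -1.3571)
  lambda* = (-0.8571)
  f(x*)   = -3.5714

x* = (1.0714, -1.3571), lambda* = (-0.8571)


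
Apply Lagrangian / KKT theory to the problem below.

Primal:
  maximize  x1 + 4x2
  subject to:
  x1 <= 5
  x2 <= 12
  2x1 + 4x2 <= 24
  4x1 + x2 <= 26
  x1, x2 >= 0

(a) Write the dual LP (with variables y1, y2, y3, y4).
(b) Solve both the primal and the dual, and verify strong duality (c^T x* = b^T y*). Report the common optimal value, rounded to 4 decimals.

The standard primal-dual pair for 'max c^T x s.t. A x <= b, x >= 0' is:
  Dual:  min b^T y  s.t.  A^T y >= c,  y >= 0.

So the dual LP is:
  minimize  5y1 + 12y2 + 24y3 + 26y4
  subject to:
    y1 + 2y3 + 4y4 >= 1
    y2 + 4y3 + y4 >= 4
    y1, y2, y3, y4 >= 0

Solving the primal: x* = (0, 6).
  primal value c^T x* = 24.
Solving the dual: y* = (0, 0, 1, 0).
  dual value b^T y* = 24.
Strong duality: c^T x* = b^T y*. Confirmed.

24


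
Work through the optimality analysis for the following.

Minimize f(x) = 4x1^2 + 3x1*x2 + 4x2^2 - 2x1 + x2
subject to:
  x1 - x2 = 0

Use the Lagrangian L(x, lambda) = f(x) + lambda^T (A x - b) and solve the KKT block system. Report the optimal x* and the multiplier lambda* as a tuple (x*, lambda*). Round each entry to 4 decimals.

Form the Lagrangian:
  L(x, lambda) = (1/2) x^T Q x + c^T x + lambda^T (A x - b)
Stationarity (grad_x L = 0): Q x + c + A^T lambda = 0.
Primal feasibility: A x = b.

This gives the KKT block system:
  [ Q   A^T ] [ x     ]   [-c ]
  [ A    0  ] [ lambda ] = [ b ]

Solving the linear system:
  x*      = (0.0455, 0.0455)
  lambda* = (1.5)
  f(x*)   = -0.0227

x* = (0.0455, 0.0455), lambda* = (1.5)


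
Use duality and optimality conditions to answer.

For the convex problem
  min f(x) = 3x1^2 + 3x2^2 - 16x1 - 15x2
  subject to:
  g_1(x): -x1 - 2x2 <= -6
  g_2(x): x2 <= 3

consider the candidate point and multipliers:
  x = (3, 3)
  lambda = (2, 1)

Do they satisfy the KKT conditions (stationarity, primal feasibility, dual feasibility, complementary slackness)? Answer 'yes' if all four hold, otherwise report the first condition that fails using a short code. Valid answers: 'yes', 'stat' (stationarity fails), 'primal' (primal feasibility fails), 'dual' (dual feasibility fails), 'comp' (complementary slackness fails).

Gradient of f: grad f(x) = Q x + c = (2, 3)
Constraint values g_i(x) = a_i^T x - b_i:
  g_1((3, 3)) = -3
  g_2((3, 3)) = 0
Stationarity residual: grad f(x) + sum_i lambda_i a_i = (0, 0)
  -> stationarity OK
Primal feasibility (all g_i <= 0): OK
Dual feasibility (all lambda_i >= 0): OK
Complementary slackness (lambda_i * g_i(x) = 0 for all i): FAILS

Verdict: the first failing condition is complementary_slackness -> comp.

comp


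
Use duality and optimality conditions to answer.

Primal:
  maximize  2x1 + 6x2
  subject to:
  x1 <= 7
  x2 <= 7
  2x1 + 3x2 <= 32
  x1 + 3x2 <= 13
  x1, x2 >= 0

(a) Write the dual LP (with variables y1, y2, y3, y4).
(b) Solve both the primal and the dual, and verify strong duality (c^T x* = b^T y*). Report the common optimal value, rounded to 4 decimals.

The standard primal-dual pair for 'max c^T x s.t. A x <= b, x >= 0' is:
  Dual:  min b^T y  s.t.  A^T y >= c,  y >= 0.

So the dual LP is:
  minimize  7y1 + 7y2 + 32y3 + 13y4
  subject to:
    y1 + 2y3 + y4 >= 2
    y2 + 3y3 + 3y4 >= 6
    y1, y2, y3, y4 >= 0

Solving the primal: x* = (0, 4.3333).
  primal value c^T x* = 26.
Solving the dual: y* = (0, 0, 0, 2).
  dual value b^T y* = 26.
Strong duality: c^T x* = b^T y*. Confirmed.

26
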